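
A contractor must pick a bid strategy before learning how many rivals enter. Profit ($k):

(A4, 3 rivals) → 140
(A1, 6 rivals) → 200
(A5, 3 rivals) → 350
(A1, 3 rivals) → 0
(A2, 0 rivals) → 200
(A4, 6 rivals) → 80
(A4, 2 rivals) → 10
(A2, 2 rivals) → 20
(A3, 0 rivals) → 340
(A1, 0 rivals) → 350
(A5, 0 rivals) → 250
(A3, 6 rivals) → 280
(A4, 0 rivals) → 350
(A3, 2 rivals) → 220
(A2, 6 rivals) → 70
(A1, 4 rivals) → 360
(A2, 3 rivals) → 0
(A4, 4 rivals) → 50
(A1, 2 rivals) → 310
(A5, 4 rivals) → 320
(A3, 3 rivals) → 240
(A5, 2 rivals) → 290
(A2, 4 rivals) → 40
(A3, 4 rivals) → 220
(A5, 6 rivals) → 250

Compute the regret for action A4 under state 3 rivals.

Best payoff under 3 rivals is 350.
Regret = 350 − 140 = 210.

210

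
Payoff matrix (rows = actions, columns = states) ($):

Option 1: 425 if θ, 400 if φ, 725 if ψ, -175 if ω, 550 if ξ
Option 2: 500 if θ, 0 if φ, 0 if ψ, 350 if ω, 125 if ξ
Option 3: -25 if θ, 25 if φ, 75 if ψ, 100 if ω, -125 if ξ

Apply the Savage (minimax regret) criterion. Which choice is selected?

Option 1

Column bests: θ=500, φ=400, ψ=725, ω=350, ξ=550.
Option 1 regrets: 75, 0, 0, 525, 0 → max 525
Option 2 regrets: 0, 400, 725, 0, 425 → max 725
Option 3 regrets: 525, 375, 650, 250, 675 → max 675
Smallest max regret = 525 → Option 1.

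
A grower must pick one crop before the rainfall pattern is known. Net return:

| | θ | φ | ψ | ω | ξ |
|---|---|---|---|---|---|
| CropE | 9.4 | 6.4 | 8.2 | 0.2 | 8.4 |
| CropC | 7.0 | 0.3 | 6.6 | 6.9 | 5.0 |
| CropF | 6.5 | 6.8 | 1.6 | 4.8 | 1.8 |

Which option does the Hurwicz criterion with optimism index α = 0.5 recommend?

CropE: 0.5·9.4 + 0.5·0.2 = 4.8
CropC: 0.5·7.0 + 0.5·0.3 = 3.65
CropF: 0.5·6.8 + 0.5·1.6 = 4.2
Highest Hurwicz score = 4.8 → CropE.

CropE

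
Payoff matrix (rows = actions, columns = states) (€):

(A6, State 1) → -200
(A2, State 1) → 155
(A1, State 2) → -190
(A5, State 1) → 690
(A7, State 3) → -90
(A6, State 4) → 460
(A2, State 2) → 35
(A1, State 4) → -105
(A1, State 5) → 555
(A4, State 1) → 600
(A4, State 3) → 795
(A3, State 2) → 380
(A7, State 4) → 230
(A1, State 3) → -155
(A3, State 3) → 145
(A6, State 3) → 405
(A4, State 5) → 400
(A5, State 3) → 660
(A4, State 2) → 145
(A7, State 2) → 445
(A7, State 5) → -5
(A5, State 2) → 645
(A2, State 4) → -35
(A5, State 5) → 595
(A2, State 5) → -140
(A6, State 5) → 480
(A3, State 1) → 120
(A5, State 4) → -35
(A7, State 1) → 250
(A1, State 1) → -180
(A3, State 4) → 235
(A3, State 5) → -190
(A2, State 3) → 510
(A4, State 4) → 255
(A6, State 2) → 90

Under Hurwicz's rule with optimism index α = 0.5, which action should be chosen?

A1: 0.5·555 + 0.5·(-190) = 182.5
A2: 0.5·510 + 0.5·(-140) = 185
A3: 0.5·380 + 0.5·(-190) = 95
A4: 0.5·795 + 0.5·145 = 470
A5: 0.5·690 + 0.5·(-35) = 327.5
A6: 0.5·480 + 0.5·(-200) = 140
A7: 0.5·445 + 0.5·(-90) = 177.5
Highest Hurwicz score = 470 → A4.

A4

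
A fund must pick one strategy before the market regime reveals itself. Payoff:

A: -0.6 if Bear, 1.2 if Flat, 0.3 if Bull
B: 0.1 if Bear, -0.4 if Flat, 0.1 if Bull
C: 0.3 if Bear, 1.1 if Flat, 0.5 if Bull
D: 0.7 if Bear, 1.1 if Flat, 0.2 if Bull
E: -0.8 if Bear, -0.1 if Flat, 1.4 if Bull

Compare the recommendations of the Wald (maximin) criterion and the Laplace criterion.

Row minima: A=-0.6, B=-0.4, C=0.3, D=0.2, E=-0.8
Best worst-case = 0.3 → C.
Row averages: A=0.3, B=-1/15, C=19/30, D=2/3, E=1/6
Highest average = 2/3 → D.

maximin → C; laplace → D (disagree)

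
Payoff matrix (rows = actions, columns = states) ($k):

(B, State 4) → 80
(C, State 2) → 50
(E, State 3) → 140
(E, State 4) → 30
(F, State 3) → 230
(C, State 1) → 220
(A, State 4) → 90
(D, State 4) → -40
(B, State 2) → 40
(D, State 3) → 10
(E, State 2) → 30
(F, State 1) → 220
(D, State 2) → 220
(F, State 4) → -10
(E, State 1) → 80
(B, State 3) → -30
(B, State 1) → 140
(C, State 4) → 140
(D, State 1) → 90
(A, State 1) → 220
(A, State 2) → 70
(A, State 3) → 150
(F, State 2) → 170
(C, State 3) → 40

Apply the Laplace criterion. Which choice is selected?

F

Row averages: A=132.5, B=57.5, C=112.5, D=70, E=70, F=152.5
Highest average = 152.5 → F.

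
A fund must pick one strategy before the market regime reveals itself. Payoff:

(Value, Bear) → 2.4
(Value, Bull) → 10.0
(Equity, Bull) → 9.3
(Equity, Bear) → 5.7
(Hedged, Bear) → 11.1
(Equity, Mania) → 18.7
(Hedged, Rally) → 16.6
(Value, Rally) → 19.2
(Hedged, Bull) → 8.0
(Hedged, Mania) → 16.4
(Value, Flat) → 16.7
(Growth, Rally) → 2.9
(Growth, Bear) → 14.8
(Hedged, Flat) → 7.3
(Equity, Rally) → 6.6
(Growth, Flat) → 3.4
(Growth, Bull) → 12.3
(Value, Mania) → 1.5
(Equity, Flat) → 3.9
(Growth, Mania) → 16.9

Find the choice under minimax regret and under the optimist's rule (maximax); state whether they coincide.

minimax regret → Hedged; maximax → Value (disagree)

Column bests: Bear=14.8, Flat=16.7, Bull=12.3, Rally=19.2, Mania=18.7.
Value regrets: 12.4, 0.0, 2.3, 0.0, 17.2 → max 17.2
Equity regrets: 9.1, 12.8, 3.0, 12.6, 0.0 → max 12.8
Growth regrets: 0.0, 13.3, 0.0, 16.3, 1.8 → max 16.3
Hedged regrets: 3.7, 9.4, 4.3, 2.6, 2.3 → max 9.4
Smallest max regret = 9.4 → Hedged.
Row maxima: Value=19.2, Equity=18.7, Growth=16.9, Hedged=16.6
Best best-case = 19.2 → Value.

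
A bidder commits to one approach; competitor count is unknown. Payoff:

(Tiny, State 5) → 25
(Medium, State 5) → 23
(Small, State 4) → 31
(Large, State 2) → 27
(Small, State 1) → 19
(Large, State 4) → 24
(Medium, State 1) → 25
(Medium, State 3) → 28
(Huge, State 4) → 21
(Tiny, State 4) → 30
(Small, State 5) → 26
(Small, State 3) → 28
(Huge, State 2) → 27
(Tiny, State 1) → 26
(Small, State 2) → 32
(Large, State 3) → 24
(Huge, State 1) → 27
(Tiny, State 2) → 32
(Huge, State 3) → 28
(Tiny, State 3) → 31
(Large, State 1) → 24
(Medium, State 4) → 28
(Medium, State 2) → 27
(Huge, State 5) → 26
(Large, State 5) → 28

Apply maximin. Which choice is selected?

Tiny

Row minima: Tiny=25, Small=19, Medium=23, Large=24, Huge=21
Best worst-case = 25 → Tiny.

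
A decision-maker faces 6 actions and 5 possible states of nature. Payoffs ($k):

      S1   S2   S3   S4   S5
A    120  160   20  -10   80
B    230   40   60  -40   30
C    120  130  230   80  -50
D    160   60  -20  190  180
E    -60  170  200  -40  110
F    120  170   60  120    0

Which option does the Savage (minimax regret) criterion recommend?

F

Column bests: S1=230, S2=170, S3=230, S4=190, S5=180.
A regrets: 110, 10, 210, 200, 100 → max 210
B regrets: 0, 130, 170, 230, 150 → max 230
C regrets: 110, 40, 0, 110, 230 → max 230
D regrets: 70, 110, 250, 0, 0 → max 250
E regrets: 290, 0, 30, 230, 70 → max 290
F regrets: 110, 0, 170, 70, 180 → max 180
Smallest max regret = 180 → F.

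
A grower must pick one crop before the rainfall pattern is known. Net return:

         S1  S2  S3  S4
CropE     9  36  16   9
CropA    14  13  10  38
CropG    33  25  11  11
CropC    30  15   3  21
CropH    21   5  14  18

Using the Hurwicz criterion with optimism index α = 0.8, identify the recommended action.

CropA

CropE: 0.8·36 + 0.2·9 = 30.6
CropA: 0.8·38 + 0.2·10 = 32.4
CropG: 0.8·33 + 0.2·11 = 28.6
CropC: 0.8·30 + 0.2·3 = 24.6
CropH: 0.8·21 + 0.2·5 = 17.8
Highest Hurwicz score = 32.4 → CropA.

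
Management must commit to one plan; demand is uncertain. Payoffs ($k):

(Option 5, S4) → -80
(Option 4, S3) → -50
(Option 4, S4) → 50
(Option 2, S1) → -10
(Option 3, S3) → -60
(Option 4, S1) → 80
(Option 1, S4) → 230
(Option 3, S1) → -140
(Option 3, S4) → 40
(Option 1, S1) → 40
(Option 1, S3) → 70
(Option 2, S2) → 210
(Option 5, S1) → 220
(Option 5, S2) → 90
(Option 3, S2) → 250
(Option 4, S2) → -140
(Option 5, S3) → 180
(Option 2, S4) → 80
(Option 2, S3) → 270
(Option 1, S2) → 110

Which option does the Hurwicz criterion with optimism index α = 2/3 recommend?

Option 1: 2/3·230 + 1/3·40 = 500/3
Option 2: 2/3·270 + 1/3·(-10) = 530/3
Option 3: 2/3·250 + 1/3·(-140) = 120
Option 4: 2/3·80 + 1/3·(-140) = 20/3
Option 5: 2/3·220 + 1/3·(-80) = 120
Highest Hurwicz score = 530/3 → Option 2.

Option 2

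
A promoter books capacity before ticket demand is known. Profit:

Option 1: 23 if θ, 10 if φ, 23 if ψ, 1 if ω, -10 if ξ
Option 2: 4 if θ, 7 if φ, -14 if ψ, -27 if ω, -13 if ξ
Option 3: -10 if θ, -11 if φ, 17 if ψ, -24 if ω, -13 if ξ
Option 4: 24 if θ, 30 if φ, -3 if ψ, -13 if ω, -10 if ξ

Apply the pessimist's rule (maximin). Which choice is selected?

Option 1

Row minima: Option 1=-10, Option 2=-27, Option 3=-24, Option 4=-13
Best worst-case = -10 → Option 1.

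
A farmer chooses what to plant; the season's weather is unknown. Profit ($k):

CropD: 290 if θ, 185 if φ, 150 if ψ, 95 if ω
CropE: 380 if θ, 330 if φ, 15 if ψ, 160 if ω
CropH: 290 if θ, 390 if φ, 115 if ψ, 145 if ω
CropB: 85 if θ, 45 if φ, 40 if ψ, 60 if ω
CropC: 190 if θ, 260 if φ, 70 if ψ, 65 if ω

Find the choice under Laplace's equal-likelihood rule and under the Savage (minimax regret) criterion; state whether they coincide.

laplace → CropH; minimax regret → CropH (agree)

Row averages: CropD=180, CropE=221.25, CropH=235, CropB=57.5, CropC=146.25
Highest average = 235 → CropH.
Column bests: θ=380, φ=390, ψ=150, ω=160.
CropD regrets: 90, 205, 0, 65 → max 205
CropE regrets: 0, 60, 135, 0 → max 135
CropH regrets: 90, 0, 35, 15 → max 90
CropB regrets: 295, 345, 110, 100 → max 345
CropC regrets: 190, 130, 80, 95 → max 190
Smallest max regret = 90 → CropH.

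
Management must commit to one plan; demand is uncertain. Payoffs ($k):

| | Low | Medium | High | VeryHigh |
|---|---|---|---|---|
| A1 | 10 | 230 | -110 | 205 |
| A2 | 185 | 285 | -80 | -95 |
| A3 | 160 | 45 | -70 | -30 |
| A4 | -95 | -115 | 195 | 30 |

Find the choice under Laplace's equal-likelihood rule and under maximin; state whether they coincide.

laplace → A1; maximin → A3 (disagree)

Row averages: A1=83.75, A2=73.75, A3=26.25, A4=3.75
Highest average = 83.75 → A1.
Row minima: A1=-110, A2=-95, A3=-70, A4=-115
Best worst-case = -70 → A3.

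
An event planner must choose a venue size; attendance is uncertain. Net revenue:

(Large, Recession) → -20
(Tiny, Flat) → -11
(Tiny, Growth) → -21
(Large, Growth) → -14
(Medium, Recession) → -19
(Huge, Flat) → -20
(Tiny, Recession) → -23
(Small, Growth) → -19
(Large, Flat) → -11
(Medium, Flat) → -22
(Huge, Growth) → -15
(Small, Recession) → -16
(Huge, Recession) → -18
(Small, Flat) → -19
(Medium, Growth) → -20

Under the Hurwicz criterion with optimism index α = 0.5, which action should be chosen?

Tiny: 0.5·(-11) + 0.5·(-23) = -17
Small: 0.5·(-16) + 0.5·(-19) = -17.5
Medium: 0.5·(-19) + 0.5·(-22) = -20.5
Large: 0.5·(-11) + 0.5·(-20) = -15.5
Huge: 0.5·(-15) + 0.5·(-20) = -17.5
Highest Hurwicz score = -15.5 → Large.

Large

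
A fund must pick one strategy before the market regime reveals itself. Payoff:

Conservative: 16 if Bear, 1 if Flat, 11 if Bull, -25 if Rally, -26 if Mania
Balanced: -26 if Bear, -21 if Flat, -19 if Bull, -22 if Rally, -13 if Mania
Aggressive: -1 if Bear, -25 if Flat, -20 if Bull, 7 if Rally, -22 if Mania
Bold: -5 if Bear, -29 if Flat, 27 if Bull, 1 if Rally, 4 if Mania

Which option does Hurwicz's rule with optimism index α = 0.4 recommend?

Bold

Conservative: 0.4·16 + 0.6·(-26) = -9.2
Balanced: 0.4·(-13) + 0.6·(-26) = -20.8
Aggressive: 0.4·7 + 0.6·(-25) = -12.2
Bold: 0.4·27 + 0.6·(-29) = -6.6
Highest Hurwicz score = -6.6 → Bold.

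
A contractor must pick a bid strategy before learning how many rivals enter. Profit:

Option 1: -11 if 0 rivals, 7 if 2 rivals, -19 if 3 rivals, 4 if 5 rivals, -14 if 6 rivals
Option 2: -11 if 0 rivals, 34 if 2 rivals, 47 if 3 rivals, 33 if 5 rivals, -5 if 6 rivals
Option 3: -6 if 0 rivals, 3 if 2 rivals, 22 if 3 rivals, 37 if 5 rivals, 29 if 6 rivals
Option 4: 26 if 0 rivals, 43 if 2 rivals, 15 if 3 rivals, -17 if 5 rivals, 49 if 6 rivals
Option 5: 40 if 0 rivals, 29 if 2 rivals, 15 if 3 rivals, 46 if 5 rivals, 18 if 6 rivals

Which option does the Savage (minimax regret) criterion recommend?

Column bests: 0 rivals=40, 2 rivals=43, 3 rivals=47, 5 rivals=46, 6 rivals=49.
Option 1 regrets: 51, 36, 66, 42, 63 → max 66
Option 2 regrets: 51, 9, 0, 13, 54 → max 54
Option 3 regrets: 46, 40, 25, 9, 20 → max 46
Option 4 regrets: 14, 0, 32, 63, 0 → max 63
Option 5 regrets: 0, 14, 32, 0, 31 → max 32
Smallest max regret = 32 → Option 5.

Option 5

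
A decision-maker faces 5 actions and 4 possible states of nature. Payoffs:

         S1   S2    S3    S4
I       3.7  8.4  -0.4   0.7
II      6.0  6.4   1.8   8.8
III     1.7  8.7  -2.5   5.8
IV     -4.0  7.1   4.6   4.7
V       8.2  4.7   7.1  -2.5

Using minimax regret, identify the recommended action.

II

Column bests: S1=8.2, S2=8.7, S3=7.1, S4=8.8.
I regrets: 4.5, 0.3, 7.5, 8.1 → max 8.1
II regrets: 2.2, 2.3, 5.3, 0.0 → max 5.3
III regrets: 6.5, 0.0, 9.6, 3.0 → max 9.6
IV regrets: 12.2, 1.6, 2.5, 4.1 → max 12.2
V regrets: 0.0, 4.0, 0.0, 11.3 → max 11.3
Smallest max regret = 5.3 → II.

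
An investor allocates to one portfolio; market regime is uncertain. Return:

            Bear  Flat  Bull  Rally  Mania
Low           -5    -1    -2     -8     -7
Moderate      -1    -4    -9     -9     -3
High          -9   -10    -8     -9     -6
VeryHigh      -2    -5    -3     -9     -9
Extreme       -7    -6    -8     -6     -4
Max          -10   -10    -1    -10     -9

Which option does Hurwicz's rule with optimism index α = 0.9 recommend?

Low: 0.9·(-1) + 0.1·(-8) = -1.7
Moderate: 0.9·(-1) + 0.1·(-9) = -1.8
High: 0.9·(-6) + 0.1·(-10) = -6.4
VeryHigh: 0.9·(-2) + 0.1·(-9) = -2.7
Extreme: 0.9·(-4) + 0.1·(-8) = -4.4
Max: 0.9·(-1) + 0.1·(-10) = -1.9
Highest Hurwicz score = -1.7 → Low.

Low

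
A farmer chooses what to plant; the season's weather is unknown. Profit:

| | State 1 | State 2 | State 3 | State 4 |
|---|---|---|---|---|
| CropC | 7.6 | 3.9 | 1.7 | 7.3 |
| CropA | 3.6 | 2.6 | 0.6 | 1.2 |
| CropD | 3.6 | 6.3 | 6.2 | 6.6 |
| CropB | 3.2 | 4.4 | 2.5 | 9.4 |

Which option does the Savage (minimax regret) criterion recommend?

CropD

Column bests: State 1=7.6, State 2=6.3, State 3=6.2, State 4=9.4.
CropC regrets: 0.0, 2.4, 4.5, 2.1 → max 4.5
CropA regrets: 4.0, 3.7, 5.6, 8.2 → max 8.2
CropD regrets: 4.0, 0.0, 0.0, 2.8 → max 4.0
CropB regrets: 4.4, 1.9, 3.7, 0.0 → max 4.4
Smallest max regret = 4.0 → CropD.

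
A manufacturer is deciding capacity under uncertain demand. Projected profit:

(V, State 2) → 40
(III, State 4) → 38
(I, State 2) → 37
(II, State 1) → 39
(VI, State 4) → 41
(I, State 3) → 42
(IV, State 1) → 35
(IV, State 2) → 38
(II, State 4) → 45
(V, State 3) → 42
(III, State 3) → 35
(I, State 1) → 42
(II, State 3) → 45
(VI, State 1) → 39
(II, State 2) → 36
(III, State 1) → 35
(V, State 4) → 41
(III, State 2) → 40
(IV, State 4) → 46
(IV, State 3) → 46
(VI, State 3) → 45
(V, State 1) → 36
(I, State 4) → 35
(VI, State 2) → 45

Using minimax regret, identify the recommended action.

Column bests: State 1=42, State 2=45, State 3=46, State 4=46.
I regrets: 0, 8, 4, 11 → max 11
II regrets: 3, 9, 1, 1 → max 9
III regrets: 7, 5, 11, 8 → max 11
IV regrets: 7, 7, 0, 0 → max 7
V regrets: 6, 5, 4, 5 → max 6
VI regrets: 3, 0, 1, 5 → max 5
Smallest max regret = 5 → VI.

VI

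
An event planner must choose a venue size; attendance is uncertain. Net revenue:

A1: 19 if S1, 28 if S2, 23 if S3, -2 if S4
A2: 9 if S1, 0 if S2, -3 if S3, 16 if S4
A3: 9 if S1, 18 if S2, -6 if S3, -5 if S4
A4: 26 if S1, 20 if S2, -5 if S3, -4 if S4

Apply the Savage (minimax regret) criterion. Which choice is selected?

A1

Column bests: S1=26, S2=28, S3=23, S4=16.
A1 regrets: 7, 0, 0, 18 → max 18
A2 regrets: 17, 28, 26, 0 → max 28
A3 regrets: 17, 10, 29, 21 → max 29
A4 regrets: 0, 8, 28, 20 → max 28
Smallest max regret = 18 → A1.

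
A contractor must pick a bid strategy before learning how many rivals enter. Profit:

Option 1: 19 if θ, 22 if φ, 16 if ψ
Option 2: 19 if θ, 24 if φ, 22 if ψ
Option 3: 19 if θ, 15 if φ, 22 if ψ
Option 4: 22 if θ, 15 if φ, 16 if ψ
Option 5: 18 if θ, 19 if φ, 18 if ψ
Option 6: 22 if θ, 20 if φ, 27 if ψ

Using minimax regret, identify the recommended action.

Column bests: θ=22, φ=24, ψ=27.
Option 1 regrets: 3, 2, 11 → max 11
Option 2 regrets: 3, 0, 5 → max 5
Option 3 regrets: 3, 9, 5 → max 9
Option 4 regrets: 0, 9, 11 → max 11
Option 5 regrets: 4, 5, 9 → max 9
Option 6 regrets: 0, 4, 0 → max 4
Smallest max regret = 4 → Option 6.

Option 6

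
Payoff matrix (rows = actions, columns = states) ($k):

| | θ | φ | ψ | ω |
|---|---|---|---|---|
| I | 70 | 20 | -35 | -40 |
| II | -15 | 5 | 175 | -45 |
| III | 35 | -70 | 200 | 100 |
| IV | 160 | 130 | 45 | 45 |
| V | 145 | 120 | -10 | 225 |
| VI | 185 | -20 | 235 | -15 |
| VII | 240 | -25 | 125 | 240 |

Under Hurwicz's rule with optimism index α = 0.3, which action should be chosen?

IV

I: 0.3·70 + 0.7·(-40) = -7
II: 0.3·175 + 0.7·(-45) = 21
III: 0.3·200 + 0.7·(-70) = 11
IV: 0.3·160 + 0.7·45 = 79.5
V: 0.3·225 + 0.7·(-10) = 60.5
VI: 0.3·235 + 0.7·(-20) = 56.5
VII: 0.3·240 + 0.7·(-25) = 54.5
Highest Hurwicz score = 79.5 → IV.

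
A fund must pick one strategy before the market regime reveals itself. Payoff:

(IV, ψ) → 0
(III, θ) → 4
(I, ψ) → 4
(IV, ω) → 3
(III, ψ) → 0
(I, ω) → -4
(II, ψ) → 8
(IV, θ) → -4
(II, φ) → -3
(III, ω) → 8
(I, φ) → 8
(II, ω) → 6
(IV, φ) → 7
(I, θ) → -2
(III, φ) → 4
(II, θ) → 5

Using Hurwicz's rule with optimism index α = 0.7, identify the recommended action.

III

I: 0.7·8 + 0.3·(-4) = 4.4
II: 0.7·8 + 0.3·(-3) = 4.7
III: 0.7·8 + 0.3·0 = 5.6
IV: 0.7·7 + 0.3·(-4) = 3.7
Highest Hurwicz score = 5.6 → III.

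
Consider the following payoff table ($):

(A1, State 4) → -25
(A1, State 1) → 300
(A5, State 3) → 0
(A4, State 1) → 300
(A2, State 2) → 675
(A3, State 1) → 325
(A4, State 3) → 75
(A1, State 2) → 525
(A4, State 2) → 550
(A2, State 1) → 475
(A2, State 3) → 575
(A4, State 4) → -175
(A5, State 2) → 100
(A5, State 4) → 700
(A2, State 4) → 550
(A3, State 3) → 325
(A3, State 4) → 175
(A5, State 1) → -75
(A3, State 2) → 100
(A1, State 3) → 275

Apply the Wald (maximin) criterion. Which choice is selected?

A2

Row minima: A1=-25, A2=475, A3=100, A4=-175, A5=-75
Best worst-case = 475 → A2.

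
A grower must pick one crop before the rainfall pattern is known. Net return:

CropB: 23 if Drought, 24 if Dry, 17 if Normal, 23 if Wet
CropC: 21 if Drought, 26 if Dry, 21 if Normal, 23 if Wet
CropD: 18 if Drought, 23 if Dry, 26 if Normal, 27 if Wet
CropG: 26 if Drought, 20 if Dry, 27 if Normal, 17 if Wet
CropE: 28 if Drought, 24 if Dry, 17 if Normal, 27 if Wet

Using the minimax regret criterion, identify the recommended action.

Column bests: Drought=28, Dry=26, Normal=27, Wet=27.
CropB regrets: 5, 2, 10, 4 → max 10
CropC regrets: 7, 0, 6, 4 → max 7
CropD regrets: 10, 3, 1, 0 → max 10
CropG regrets: 2, 6, 0, 10 → max 10
CropE regrets: 0, 2, 10, 0 → max 10
Smallest max regret = 7 → CropC.

CropC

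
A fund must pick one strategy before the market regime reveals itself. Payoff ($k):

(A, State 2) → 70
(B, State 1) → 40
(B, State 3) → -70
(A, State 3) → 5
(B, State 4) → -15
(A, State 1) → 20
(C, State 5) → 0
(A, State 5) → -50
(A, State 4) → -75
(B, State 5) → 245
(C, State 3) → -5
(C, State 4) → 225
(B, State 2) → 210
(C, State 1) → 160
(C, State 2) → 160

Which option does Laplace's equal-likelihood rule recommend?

Row averages: A=-6, B=82, C=108
Highest average = 108 → C.

C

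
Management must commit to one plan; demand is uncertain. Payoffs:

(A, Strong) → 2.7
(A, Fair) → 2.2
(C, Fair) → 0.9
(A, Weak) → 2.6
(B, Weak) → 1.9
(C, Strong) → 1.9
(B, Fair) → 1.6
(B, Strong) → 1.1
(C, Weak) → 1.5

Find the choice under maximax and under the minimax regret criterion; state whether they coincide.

Row maxima: A=2.7, B=1.9, C=1.9
Best best-case = 2.7 → A.
Column bests: Weak=2.6, Fair=2.2, Strong=2.7.
A regrets: 0.0, 0.0, 0.0 → max 0.0
B regrets: 0.7, 0.6, 1.6 → max 1.6
C regrets: 1.1, 1.3, 0.8 → max 1.3
Smallest max regret = 0.0 → A.

maximax → A; minimax regret → A (agree)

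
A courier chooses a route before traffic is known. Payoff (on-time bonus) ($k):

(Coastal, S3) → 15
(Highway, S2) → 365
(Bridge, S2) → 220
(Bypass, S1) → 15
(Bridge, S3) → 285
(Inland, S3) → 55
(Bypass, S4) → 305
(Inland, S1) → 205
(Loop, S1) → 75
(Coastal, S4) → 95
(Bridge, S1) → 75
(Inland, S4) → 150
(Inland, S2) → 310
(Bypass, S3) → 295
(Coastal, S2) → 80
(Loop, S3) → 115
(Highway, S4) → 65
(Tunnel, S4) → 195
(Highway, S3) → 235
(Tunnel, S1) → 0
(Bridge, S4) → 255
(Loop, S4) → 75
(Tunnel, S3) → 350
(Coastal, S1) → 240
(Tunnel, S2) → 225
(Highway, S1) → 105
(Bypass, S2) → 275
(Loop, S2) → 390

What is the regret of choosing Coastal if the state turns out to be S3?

335

Best payoff under S3 is 350.
Regret = 350 − 15 = 335.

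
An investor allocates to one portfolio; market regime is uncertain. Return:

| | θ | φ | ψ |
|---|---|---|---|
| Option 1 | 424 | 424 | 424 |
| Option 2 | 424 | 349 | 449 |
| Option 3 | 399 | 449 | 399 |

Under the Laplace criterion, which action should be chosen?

Row averages: Option 1=424, Option 2=1222/3, Option 3=1247/3
Highest average = 424 → Option 1.

Option 1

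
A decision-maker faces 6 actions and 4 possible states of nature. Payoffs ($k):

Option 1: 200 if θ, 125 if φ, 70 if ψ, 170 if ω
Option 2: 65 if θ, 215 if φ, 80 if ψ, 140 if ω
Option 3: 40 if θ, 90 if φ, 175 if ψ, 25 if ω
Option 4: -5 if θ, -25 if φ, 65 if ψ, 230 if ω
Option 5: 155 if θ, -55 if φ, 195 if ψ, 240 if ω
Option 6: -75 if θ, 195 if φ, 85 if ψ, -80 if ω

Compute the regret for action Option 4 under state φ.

240

Best payoff under φ is 215.
Regret = 215 − (-25) = 240.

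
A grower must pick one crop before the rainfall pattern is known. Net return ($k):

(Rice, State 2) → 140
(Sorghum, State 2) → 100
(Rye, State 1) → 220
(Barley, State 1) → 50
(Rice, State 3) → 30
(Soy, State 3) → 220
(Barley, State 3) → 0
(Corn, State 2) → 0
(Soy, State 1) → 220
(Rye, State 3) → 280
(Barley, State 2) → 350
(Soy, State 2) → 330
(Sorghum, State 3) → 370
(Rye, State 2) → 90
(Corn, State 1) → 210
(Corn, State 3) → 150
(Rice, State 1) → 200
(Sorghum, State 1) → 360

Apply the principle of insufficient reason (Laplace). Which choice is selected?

Row averages: Rye=590/3, Rice=370/3, Sorghum=830/3, Barley=400/3, Corn=120, Soy=770/3
Highest average = 830/3 → Sorghum.

Sorghum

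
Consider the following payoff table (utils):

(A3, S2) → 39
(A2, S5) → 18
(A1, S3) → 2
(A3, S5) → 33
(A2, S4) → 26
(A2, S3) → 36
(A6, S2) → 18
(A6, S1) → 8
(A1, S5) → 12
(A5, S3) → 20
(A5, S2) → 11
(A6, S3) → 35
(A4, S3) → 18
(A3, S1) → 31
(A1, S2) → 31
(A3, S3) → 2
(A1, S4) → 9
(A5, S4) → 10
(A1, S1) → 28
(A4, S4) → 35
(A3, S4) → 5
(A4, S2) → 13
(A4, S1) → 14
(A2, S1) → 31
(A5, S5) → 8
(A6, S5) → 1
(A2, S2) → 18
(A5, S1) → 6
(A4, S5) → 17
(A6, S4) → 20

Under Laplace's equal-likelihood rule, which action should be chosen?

Row averages: A1=16.4, A2=25.8, A3=22, A4=19.4, A5=11, A6=16.4
Highest average = 25.8 → A2.

A2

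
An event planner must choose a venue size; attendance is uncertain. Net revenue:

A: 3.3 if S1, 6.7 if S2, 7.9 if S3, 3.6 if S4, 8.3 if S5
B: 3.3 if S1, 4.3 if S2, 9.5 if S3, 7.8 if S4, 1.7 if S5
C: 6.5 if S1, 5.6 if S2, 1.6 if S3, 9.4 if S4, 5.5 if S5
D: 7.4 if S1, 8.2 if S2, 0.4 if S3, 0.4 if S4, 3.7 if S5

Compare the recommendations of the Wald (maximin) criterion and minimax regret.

Row minima: A=3.3, B=1.7, C=1.6, D=0.4
Best worst-case = 3.3 → A.
Column bests: S1=7.4, S2=8.2, S3=9.5, S4=9.4, S5=8.3.
A regrets: 4.1, 1.5, 1.6, 5.8, 0.0 → max 5.8
B regrets: 4.1, 3.9, 0.0, 1.6, 6.6 → max 6.6
C regrets: 0.9, 2.6, 7.9, 0.0, 2.8 → max 7.9
D regrets: 0.0, 0.0, 9.1, 9.0, 4.6 → max 9.1
Smallest max regret = 5.8 → A.

maximin → A; minimax regret → A (agree)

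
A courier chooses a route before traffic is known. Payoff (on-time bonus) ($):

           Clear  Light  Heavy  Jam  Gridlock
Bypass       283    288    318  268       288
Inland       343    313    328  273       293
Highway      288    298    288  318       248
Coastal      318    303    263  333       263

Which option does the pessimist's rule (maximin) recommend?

Row minima: Bypass=268, Inland=273, Highway=248, Coastal=263
Best worst-case = 273 → Inland.

Inland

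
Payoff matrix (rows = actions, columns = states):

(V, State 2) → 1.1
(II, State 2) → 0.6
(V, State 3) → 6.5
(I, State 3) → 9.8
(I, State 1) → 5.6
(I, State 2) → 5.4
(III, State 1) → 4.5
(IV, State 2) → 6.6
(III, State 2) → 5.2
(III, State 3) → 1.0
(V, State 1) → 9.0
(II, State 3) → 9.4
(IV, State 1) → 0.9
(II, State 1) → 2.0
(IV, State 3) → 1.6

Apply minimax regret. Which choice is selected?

I

Column bests: State 1=9.0, State 2=6.6, State 3=9.8.
I regrets: 3.4, 1.2, 0.0 → max 3.4
II regrets: 7.0, 6.0, 0.4 → max 7.0
III regrets: 4.5, 1.4, 8.8 → max 8.8
IV regrets: 8.1, 0.0, 8.2 → max 8.2
V regrets: 0.0, 5.5, 3.3 → max 5.5
Smallest max regret = 3.4 → I.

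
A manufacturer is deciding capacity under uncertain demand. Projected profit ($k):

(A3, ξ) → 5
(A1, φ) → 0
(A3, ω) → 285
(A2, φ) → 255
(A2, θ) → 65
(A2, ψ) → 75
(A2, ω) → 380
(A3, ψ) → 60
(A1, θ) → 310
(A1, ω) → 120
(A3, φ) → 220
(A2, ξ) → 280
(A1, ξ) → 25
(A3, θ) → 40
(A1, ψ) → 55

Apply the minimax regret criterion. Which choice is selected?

A2

Column bests: θ=310, φ=255, ψ=75, ω=380, ξ=280.
A1 regrets: 0, 255, 20, 260, 255 → max 260
A2 regrets: 245, 0, 0, 0, 0 → max 245
A3 regrets: 270, 35, 15, 95, 275 → max 275
Smallest max regret = 245 → A2.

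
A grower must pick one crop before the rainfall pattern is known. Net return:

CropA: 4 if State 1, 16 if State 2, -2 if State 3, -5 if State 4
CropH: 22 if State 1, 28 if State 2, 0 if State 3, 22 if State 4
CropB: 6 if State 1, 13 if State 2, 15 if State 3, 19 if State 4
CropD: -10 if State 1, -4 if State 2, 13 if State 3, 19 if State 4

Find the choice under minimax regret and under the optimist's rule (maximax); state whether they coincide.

minimax regret → CropH; maximax → CropH (agree)

Column bests: State 1=22, State 2=28, State 3=15, State 4=22.
CropA regrets: 18, 12, 17, 27 → max 27
CropH regrets: 0, 0, 15, 0 → max 15
CropB regrets: 16, 15, 0, 3 → max 16
CropD regrets: 32, 32, 2, 3 → max 32
Smallest max regret = 15 → CropH.
Row maxima: CropA=16, CropH=28, CropB=19, CropD=19
Best best-case = 28 → CropH.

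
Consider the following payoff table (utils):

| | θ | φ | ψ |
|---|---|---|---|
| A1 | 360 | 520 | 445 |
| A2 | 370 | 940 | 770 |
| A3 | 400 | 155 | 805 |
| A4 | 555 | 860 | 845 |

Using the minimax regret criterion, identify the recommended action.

A4

Column bests: θ=555, φ=940, ψ=845.
A1 regrets: 195, 420, 400 → max 420
A2 regrets: 185, 0, 75 → max 185
A3 regrets: 155, 785, 40 → max 785
A4 regrets: 0, 80, 0 → max 80
Smallest max regret = 80 → A4.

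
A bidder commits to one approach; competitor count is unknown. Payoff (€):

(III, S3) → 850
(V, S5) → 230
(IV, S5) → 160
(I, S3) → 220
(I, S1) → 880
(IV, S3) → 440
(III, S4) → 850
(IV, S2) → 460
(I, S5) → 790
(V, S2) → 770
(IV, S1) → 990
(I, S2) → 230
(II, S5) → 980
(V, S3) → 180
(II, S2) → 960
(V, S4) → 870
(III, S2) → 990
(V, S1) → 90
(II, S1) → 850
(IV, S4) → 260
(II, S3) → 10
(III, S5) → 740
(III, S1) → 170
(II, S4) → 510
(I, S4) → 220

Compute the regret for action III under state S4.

20

Best payoff under S4 is 870.
Regret = 870 − 850 = 20.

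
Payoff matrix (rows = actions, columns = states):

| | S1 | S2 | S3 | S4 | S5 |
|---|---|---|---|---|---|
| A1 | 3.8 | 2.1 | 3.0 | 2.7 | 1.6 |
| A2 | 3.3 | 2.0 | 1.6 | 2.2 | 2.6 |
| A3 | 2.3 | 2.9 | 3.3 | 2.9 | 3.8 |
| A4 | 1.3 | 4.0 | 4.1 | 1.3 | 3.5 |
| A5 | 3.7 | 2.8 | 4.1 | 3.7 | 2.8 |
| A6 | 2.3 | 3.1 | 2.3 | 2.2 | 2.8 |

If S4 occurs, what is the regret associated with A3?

0.8

Best payoff under S4 is 3.7.
Regret = 3.7 − 2.9 = 0.8.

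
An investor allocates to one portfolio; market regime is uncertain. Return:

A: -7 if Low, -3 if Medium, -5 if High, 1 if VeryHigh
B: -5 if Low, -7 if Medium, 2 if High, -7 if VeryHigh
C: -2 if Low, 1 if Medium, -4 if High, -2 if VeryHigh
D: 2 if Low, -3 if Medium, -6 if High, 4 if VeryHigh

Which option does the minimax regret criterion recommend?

C

Column bests: Low=2, Medium=1, High=2, VeryHigh=4.
A regrets: 9, 4, 7, 3 → max 9
B regrets: 7, 8, 0, 11 → max 11
C regrets: 4, 0, 6, 6 → max 6
D regrets: 0, 4, 8, 0 → max 8
Smallest max regret = 6 → C.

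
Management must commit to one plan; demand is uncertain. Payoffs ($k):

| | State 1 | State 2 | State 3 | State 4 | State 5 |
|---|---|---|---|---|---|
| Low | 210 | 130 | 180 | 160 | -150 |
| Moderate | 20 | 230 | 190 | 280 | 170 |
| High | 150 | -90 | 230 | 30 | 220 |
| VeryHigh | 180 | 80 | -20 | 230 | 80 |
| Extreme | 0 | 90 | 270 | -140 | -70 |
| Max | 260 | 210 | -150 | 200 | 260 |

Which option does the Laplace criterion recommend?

Row averages: Low=106, Moderate=178, High=108, VeryHigh=110, Extreme=30, Max=156
Highest average = 178 → Moderate.

Moderate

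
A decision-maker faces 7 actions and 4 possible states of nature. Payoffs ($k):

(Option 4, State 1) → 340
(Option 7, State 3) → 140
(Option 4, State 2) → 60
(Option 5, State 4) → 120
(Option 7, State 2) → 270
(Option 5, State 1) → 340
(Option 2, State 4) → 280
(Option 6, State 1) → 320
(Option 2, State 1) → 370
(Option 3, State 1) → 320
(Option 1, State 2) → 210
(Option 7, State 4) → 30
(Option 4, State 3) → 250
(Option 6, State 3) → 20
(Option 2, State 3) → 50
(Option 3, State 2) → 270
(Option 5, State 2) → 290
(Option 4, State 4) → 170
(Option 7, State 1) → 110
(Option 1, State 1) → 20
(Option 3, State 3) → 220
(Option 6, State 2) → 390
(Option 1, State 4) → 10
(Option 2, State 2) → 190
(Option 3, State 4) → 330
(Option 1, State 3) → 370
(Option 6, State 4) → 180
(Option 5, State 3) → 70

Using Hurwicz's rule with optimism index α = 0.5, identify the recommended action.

Option 1: 0.5·370 + 0.5·10 = 190
Option 2: 0.5·370 + 0.5·50 = 210
Option 3: 0.5·330 + 0.5·220 = 275
Option 4: 0.5·340 + 0.5·60 = 200
Option 5: 0.5·340 + 0.5·70 = 205
Option 6: 0.5·390 + 0.5·20 = 205
Option 7: 0.5·270 + 0.5·30 = 150
Highest Hurwicz score = 275 → Option 3.

Option 3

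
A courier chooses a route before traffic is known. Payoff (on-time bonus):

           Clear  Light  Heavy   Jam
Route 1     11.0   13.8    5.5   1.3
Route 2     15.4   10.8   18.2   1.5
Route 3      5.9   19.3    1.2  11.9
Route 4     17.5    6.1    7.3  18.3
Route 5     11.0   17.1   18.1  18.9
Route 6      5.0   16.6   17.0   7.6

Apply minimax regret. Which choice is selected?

Route 5

Column bests: Clear=17.5, Light=19.3, Heavy=18.2, Jam=18.9.
Route 1 regrets: 6.5, 5.5, 12.7, 17.6 → max 17.6
Route 2 regrets: 2.1, 8.5, 0.0, 17.4 → max 17.4
Route 3 regrets: 11.6, 0.0, 17.0, 7.0 → max 17.0
Route 4 regrets: 0.0, 13.2, 10.9, 0.6 → max 13.2
Route 5 regrets: 6.5, 2.2, 0.1, 0.0 → max 6.5
Route 6 regrets: 12.5, 2.7, 1.2, 11.3 → max 12.5
Smallest max regret = 6.5 → Route 5.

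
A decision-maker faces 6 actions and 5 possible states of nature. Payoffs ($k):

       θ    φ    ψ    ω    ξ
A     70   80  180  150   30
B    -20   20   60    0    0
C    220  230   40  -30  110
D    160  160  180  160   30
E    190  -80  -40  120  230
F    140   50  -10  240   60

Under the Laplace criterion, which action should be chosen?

D

Row averages: A=102, B=12, C=114, D=138, E=84, F=96
Highest average = 138 → D.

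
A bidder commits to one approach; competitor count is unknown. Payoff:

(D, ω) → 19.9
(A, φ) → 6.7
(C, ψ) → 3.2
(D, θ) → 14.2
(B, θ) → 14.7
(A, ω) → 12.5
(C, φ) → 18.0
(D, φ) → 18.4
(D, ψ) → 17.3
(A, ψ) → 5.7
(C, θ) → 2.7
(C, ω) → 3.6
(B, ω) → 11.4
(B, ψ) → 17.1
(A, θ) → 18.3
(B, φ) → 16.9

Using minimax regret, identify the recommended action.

Column bests: θ=18.3, φ=18.4, ψ=17.3, ω=19.9.
A regrets: 0.0, 11.7, 11.6, 7.4 → max 11.7
B regrets: 3.6, 1.5, 0.2, 8.5 → max 8.5
C regrets: 15.6, 0.4, 14.1, 16.3 → max 16.3
D regrets: 4.1, 0.0, 0.0, 0.0 → max 4.1
Smallest max regret = 4.1 → D.

D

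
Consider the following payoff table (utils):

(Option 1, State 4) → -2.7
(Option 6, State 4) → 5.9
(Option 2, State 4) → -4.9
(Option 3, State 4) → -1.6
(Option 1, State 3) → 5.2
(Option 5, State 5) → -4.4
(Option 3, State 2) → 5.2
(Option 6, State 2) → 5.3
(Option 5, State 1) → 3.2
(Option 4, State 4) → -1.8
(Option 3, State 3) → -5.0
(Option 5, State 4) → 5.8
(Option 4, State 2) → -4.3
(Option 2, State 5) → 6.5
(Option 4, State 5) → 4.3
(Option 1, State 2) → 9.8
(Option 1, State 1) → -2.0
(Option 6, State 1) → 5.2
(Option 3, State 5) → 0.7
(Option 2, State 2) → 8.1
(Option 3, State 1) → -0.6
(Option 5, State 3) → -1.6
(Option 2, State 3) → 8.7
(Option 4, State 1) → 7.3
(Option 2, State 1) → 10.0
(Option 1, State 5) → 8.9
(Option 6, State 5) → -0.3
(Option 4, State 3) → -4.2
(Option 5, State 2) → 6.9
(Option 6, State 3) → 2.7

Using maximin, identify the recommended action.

Option 6

Row minima: Option 1=-2.7, Option 2=-4.9, Option 3=-5.0, Option 4=-4.3, Option 5=-4.4, Option 6=-0.3
Best worst-case = -0.3 → Option 6.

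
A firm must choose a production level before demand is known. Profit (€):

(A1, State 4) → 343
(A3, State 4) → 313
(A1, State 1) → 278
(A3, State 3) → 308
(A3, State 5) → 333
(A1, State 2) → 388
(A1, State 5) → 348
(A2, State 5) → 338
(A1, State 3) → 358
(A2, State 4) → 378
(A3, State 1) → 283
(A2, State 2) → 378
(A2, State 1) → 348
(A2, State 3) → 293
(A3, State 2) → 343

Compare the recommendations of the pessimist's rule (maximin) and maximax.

Row minima: A1=278, A2=293, A3=283
Best worst-case = 293 → A2.
Row maxima: A1=388, A2=378, A3=343
Best best-case = 388 → A1.

maximin → A2; maximax → A1 (disagree)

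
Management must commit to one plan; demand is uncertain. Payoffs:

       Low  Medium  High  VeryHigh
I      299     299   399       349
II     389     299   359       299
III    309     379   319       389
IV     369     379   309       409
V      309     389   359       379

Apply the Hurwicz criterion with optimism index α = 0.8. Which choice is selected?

IV

I: 0.8·399 + 0.2·299 = 379
II: 0.8·389 + 0.2·299 = 371
III: 0.8·389 + 0.2·309 = 373
IV: 0.8·409 + 0.2·309 = 389
V: 0.8·389 + 0.2·309 = 373
Highest Hurwicz score = 389 → IV.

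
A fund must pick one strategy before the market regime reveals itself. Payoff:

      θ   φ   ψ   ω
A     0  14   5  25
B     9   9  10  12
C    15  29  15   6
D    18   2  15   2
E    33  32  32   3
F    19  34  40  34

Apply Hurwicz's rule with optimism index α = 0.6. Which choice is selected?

F

A: 0.6·25 + 0.4·0 = 15
B: 0.6·12 + 0.4·9 = 10.8
C: 0.6·29 + 0.4·6 = 19.8
D: 0.6·18 + 0.4·2 = 11.6
E: 0.6·33 + 0.4·3 = 21
F: 0.6·40 + 0.4·19 = 31.6
Highest Hurwicz score = 31.6 → F.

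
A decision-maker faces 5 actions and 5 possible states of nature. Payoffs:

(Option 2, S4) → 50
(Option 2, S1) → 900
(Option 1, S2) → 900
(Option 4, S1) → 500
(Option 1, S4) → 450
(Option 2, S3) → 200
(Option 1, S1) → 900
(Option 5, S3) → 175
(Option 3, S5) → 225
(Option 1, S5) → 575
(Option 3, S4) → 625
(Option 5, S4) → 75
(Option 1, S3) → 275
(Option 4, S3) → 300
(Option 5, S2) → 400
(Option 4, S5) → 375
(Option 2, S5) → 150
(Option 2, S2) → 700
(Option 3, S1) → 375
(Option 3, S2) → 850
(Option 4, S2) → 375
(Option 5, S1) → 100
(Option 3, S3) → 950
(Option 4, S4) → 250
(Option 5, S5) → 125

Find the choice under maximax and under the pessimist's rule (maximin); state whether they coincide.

Row maxima: Option 1=900, Option 2=900, Option 3=950, Option 4=500, Option 5=400
Best best-case = 950 → Option 3.
Row minima: Option 1=275, Option 2=50, Option 3=225, Option 4=250, Option 5=75
Best worst-case = 275 → Option 1.

maximax → Option 3; maximin → Option 1 (disagree)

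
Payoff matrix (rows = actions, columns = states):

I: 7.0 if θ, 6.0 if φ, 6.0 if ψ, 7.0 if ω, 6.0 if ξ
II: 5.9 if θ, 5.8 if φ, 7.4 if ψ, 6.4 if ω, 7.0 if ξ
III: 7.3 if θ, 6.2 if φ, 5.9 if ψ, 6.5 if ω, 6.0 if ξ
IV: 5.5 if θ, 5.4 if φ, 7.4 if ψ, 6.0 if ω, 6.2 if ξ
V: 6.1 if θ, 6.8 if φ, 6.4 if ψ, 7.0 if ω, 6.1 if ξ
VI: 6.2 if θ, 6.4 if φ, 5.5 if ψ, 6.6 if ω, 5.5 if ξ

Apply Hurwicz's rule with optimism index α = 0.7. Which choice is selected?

II

I: 0.7·7.0 + 0.3·6.0 = 6.7
II: 0.7·7.4 + 0.3·5.8 = 6.92
III: 0.7·7.3 + 0.3·5.9 = 6.88
IV: 0.7·7.4 + 0.3·5.4 = 6.8
V: 0.7·7.0 + 0.3·6.1 = 6.73
VI: 0.7·6.6 + 0.3·5.5 = 6.27
Highest Hurwicz score = 6.92 → II.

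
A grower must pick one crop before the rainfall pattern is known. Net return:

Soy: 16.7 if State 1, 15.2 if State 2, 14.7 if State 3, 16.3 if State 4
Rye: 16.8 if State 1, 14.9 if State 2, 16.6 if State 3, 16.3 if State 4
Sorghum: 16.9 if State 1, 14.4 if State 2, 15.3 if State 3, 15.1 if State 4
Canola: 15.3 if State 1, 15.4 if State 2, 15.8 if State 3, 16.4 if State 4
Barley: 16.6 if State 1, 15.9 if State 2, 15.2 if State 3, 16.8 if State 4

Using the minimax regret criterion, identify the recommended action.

Column bests: State 1=16.9, State 2=15.9, State 3=16.6, State 4=16.8.
Soy regrets: 0.2, 0.7, 1.9, 0.5 → max 1.9
Rye regrets: 0.1, 1.0, 0.0, 0.5 → max 1.0
Sorghum regrets: 0.0, 1.5, 1.3, 1.7 → max 1.7
Canola regrets: 1.6, 0.5, 0.8, 0.4 → max 1.6
Barley regrets: 0.3, 0.0, 1.4, 0.0 → max 1.4
Smallest max regret = 1.0 → Rye.

Rye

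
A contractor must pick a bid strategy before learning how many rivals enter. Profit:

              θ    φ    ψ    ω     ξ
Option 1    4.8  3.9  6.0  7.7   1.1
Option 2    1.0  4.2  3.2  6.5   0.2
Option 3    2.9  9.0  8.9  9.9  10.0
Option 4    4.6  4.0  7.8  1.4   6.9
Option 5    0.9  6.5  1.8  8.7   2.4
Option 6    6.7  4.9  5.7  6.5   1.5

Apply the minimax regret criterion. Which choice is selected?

Option 3

Column bests: θ=6.7, φ=9.0, ψ=8.9, ω=9.9, ξ=10.0.
Option 1 regrets: 1.9, 5.1, 2.9, 2.2, 8.9 → max 8.9
Option 2 regrets: 5.7, 4.8, 5.7, 3.4, 9.8 → max 9.8
Option 3 regrets: 3.8, 0.0, 0.0, 0.0, 0.0 → max 3.8
Option 4 regrets: 2.1, 5.0, 1.1, 8.5, 3.1 → max 8.5
Option 5 regrets: 5.8, 2.5, 7.1, 1.2, 7.6 → max 7.6
Option 6 regrets: 0.0, 4.1, 3.2, 3.4, 8.5 → max 8.5
Smallest max regret = 3.8 → Option 3.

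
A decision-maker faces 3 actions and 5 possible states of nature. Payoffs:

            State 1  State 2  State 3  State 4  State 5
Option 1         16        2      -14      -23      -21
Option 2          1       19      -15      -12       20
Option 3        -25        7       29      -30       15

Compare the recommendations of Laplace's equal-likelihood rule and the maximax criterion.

laplace → Option 2; maximax → Option 3 (disagree)

Row averages: Option 1=-8, Option 2=2.6, Option 3=-0.8
Highest average = 2.6 → Option 2.
Row maxima: Option 1=16, Option 2=20, Option 3=29
Best best-case = 29 → Option 3.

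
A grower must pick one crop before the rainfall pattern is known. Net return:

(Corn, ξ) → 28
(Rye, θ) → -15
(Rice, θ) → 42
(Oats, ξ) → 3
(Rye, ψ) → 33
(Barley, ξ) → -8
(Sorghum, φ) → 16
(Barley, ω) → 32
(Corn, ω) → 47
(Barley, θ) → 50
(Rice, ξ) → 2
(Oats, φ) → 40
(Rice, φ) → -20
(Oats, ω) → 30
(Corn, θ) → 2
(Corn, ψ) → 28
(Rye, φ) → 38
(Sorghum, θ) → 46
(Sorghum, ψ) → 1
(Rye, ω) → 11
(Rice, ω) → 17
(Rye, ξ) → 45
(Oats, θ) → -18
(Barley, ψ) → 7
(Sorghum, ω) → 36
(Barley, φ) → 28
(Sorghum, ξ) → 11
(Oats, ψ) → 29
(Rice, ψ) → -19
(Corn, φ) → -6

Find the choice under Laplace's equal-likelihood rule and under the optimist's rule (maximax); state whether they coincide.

laplace → Rye; maximax → Barley (disagree)

Row averages: Corn=19.8, Rice=4.4, Sorghum=22, Barley=21.8, Rye=22.4, Oats=16.8
Highest average = 22.4 → Rye.
Row maxima: Corn=47, Rice=42, Sorghum=46, Barley=50, Rye=45, Oats=40
Best best-case = 50 → Barley.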